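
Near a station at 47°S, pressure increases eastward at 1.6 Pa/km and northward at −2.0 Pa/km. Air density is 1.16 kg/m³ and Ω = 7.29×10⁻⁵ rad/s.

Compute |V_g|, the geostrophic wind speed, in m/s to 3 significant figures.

Coriolis parameter at 47°S:
f = 2Ω sin φ = 2 × 7.29×10⁻⁵ × sin 47° = 1.07×10⁻⁴ s⁻¹
In the Southern Hemisphere f is negative: f = −1.07×10⁻⁴ s⁻¹.
Component geostrophic relations (x east, y north):
u_g = −(1/(fρ)) ∂P/∂y,  v_g = (1/(fρ)) ∂P/∂x
u_g = −(−2.0×10⁻³)/(−1.07×10⁻⁴ × 1.16) = −16.2 m/s;  v_g = (1.6×10⁻³)/(−1.07×10⁻⁴ × 1.16) = −12.9 m/s
|V_g| = √(u_g² + v_g²) = 20.7 m/s

20.7 m/s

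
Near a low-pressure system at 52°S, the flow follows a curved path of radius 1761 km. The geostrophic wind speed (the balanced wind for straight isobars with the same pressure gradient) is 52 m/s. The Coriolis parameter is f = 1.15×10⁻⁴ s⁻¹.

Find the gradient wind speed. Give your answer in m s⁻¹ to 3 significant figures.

42.9 m s⁻¹

Around a low, centrifugal force acts outward with Coriolis, so pressure-gradient force balances both:
(1/ρ)|∂P/∂n| = fV + V²/R  →  V² + fR·V − fR·V_g = 0
With fR = 1.15×10⁻⁴ × 1761×10³ m = 203 m/s:
V = [−fR + √((fR)² + 4 fR V_g)]/2 = [−203 + √(203² + 4×203×52)]/2 = 42.9 m/s
Subgeostrophic (V < V_g = 52 m/s), as expected around a low.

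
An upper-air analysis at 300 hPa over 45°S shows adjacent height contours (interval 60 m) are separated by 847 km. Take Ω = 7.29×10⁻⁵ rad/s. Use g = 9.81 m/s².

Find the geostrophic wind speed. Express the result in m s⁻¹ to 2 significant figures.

6.7 m s⁻¹

Coriolis parameter at 45°S:
f = 2Ω sin φ = 2 × 7.29×10⁻⁵ × sin 45° = 1.03×10⁻⁴ s⁻¹
Height gradient: |∂Z/∂n| = 60 m / 847000 m = 7.08×10⁻⁵
On a pressure surface, geostrophic balance gives V_g = (g/f)|∂Z/∂n|:
V_g = 9.81 × 7.08×10⁻⁵ / 1.03×10⁻⁴ = 6.74 m/s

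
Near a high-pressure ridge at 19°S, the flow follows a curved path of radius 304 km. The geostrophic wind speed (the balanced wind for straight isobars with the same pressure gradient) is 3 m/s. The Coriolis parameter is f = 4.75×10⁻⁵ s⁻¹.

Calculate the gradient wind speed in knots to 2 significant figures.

8.3 knots

Around a high, pressure-gradient force acts outward with centrifugal, so Coriolis balances both:
fV = (1/ρ)|∂P/∂n| + V²/R  →  V² − fR·V + fR·V_g = 0
With fR = 4.75×10⁻⁵ × 304×10³ m = 14.4 m/s:
V = [fR − √((fR)² − 4 fR V_g)]/2 = [14.4 − √(14.4² − 4×14.4×3)]/2 = 4.25 m/s
Supergeostrophic (V > V_g = 3 m/s), as expected around a high.
Converting: 4.25 m/s × 1.944 = 8.3 knots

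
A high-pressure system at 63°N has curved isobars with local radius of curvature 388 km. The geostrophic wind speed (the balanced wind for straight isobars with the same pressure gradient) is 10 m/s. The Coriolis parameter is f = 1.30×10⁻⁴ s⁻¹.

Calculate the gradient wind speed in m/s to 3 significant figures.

13.7 m/s

Around a high, pressure-gradient force acts outward with centrifugal, so Coriolis balances both:
fV = (1/ρ)|∂P/∂n| + V²/R  →  V² − fR·V + fR·V_g = 0
With fR = 1.30×10⁻⁴ × 388×10³ m = 50.4 m/s:
V = [fR − √((fR)² − 4 fR V_g)]/2 = [50.4 − √(50.4² − 4×50.4×10)]/2 = 13.7 m/s
Supergeostrophic (V > V_g = 10 m/s), as expected around a high.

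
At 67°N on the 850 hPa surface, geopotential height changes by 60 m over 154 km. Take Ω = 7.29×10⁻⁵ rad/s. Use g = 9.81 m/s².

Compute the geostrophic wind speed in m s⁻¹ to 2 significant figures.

Coriolis parameter at 67°N:
f = 2Ω sin φ = 2 × 7.29×10⁻⁵ × sin 67° = 1.34×10⁻⁴ s⁻¹
Height gradient: |∂Z/∂n| = 60 m / 154000 m = 3.90×10⁻⁴
On a pressure surface, geostrophic balance gives V_g = (g/f)|∂Z/∂n|:
V_g = 9.81 × 3.90×10⁻⁴ / 1.34×10⁻⁴ = 28.5 m/s

28 m s⁻¹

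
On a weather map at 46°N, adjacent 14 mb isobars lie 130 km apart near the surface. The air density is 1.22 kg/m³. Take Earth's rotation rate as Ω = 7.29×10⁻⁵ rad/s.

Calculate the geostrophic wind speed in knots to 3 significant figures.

164 knots

Coriolis parameter at 46°N:
f = 2Ω sin φ = 2 × 7.29×10⁻⁵ × sin 46° = 1.05×10⁻⁴ s⁻¹
Pressure gradient: |∂P/∂n| = 1400 Pa / 130000 m = 1.08×10⁻² Pa/m
Geostrophic balance (pressure-gradient force = Coriolis force):
V_g = (1/(fρ)) |∂P/∂n| = 1.08×10⁻² / (1.05×10⁻⁴ × 1.22) = 84.2 m/s
Converting: 84.2 m/s × 1.944 = 164 knots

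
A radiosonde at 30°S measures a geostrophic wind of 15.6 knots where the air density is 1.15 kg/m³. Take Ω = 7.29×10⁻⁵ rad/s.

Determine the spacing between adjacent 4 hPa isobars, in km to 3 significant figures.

Coriolis parameter at 30°S:
f = 2Ω sin φ = 2 × 7.29×10⁻⁵ × sin 30° = 7.29×10⁻⁵ s⁻¹
Wind speed in SI: 15.6 knots = 8.03 m/s
Geostrophic balance rearranged: |∂P/∂n| = f ρ V_g
|∂P/∂n| = 7.29×10⁻⁵ × 1.15 × 8.03 = 6.73×10⁻⁴ Pa/m
Isobar spacing: Δn = ΔP/|∂P/∂n| = 400 Pa / 6.73×10⁻⁴ Pa/m = 594527 m ≈ 595 km

595 km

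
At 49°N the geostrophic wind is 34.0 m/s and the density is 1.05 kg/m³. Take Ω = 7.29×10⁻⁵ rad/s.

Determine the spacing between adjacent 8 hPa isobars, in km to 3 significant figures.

204 km

Coriolis parameter at 49°N:
f = 2Ω sin φ = 2 × 7.29×10⁻⁵ × sin 49° = 1.10×10⁻⁴ s⁻¹
Geostrophic balance rearranged: |∂P/∂n| = f ρ V_g
|∂P/∂n| = 1.10×10⁻⁴ × 1.05 × 34.0 = 3.93×10⁻³ Pa/m
Isobar spacing: Δn = ΔP/|∂P/∂n| = 800 Pa / 3.93×10⁻³ Pa/m = 203650 m ≈ 204 km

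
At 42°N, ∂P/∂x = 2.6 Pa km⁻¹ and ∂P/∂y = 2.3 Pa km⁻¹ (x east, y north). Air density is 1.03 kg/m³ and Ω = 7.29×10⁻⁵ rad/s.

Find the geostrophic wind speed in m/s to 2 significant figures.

35 m/s

Coriolis parameter at 42°N:
f = 2Ω sin φ = 2 × 7.29×10⁻⁵ × sin 42° = 9.76×10⁻⁵ s⁻¹
Component geostrophic relations (x east, y north):
u_g = −(1/(fρ)) ∂P/∂y,  v_g = (1/(fρ)) ∂P/∂x
u_g = −(2.3×10⁻³)/(9.76×10⁻⁵ × 1.03) = −22.9 m/s;  v_g = (2.6×10⁻³)/(9.76×10⁻⁵ × 1.03) = 25.9 m/s
|V_g| = √(u_g² + v_g²) = 34.5 m/s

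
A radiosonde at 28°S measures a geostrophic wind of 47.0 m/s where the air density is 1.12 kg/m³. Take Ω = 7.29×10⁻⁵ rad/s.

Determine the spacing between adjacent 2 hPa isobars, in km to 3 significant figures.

Coriolis parameter at 28°S:
f = 2Ω sin φ = 2 × 7.29×10⁻⁵ × sin 28° = 6.84×10⁻⁵ s⁻¹
Geostrophic balance rearranged: |∂P/∂n| = f ρ V_g
|∂P/∂n| = 6.84×10⁻⁵ × 1.12 × 47.0 = 3.60×10⁻³ Pa/m
Isobar spacing: Δn = ΔP/|∂P/∂n| = 200 Pa / 3.60×10⁻³ Pa/m = 55507 m ≈ 55.5 km

55.5 km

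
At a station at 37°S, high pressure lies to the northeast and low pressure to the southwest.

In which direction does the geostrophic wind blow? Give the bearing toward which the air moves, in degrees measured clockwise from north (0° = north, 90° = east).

The pressure-gradient force points toward the southwest (bearing 225°).
Geostrophic balance: in the Southern Hemisphere the Coriolis force deflects motion to the left, so the geostrophic wind blows 90° to the left of the pressure-gradient force (low pressure on the right).
Rotating 225° by 90° counterclockwise gives 135° — the wind blows toward the southeast.

135°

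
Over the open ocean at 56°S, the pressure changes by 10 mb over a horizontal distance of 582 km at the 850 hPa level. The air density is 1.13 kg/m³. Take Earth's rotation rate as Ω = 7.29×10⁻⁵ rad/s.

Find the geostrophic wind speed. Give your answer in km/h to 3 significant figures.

45.3 km/h

Coriolis parameter at 56°S:
f = 2Ω sin φ = 2 × 7.29×10⁻⁵ × sin 56° = 1.21×10⁻⁴ s⁻¹
Pressure gradient: |∂P/∂n| = 1000 Pa / 582000 m = 1.72×10⁻³ Pa/m
Geostrophic balance (pressure-gradient force = Coriolis force):
V_g = (1/(fρ)) |∂P/∂n| = 1.72×10⁻³ / (1.21×10⁻⁴ × 1.13) = 12.6 m/s
Converting: 12.6 m/s × 3.6 = 45.3 km/h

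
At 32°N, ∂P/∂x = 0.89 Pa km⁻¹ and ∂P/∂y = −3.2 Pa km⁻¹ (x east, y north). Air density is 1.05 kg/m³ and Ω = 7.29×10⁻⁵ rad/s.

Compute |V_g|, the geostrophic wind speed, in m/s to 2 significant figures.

41 m/s

Coriolis parameter at 32°N:
f = 2Ω sin φ = 2 × 7.29×10⁻⁵ × sin 32° = 7.73×10⁻⁵ s⁻¹
Component geostrophic relations (x east, y north):
u_g = −(1/(fρ)) ∂P/∂y,  v_g = (1/(fρ)) ∂P/∂x
u_g = −(−3.2×10⁻³)/(7.73×10⁻⁵ × 1.05) = 39.4 m/s;  v_g = (0.89×10⁻³)/(7.73×10⁻⁵ × 1.05) = 11.0 m/s
|V_g| = √(u_g² + v_g²) = 40.9 m/s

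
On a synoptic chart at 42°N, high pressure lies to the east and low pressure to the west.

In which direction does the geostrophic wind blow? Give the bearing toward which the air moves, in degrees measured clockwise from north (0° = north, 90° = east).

The pressure-gradient force points toward the west (bearing 270°).
Geostrophic balance: in the Northern Hemisphere the Coriolis force deflects motion to the right, so the geostrophic wind blows 90° to the right of the pressure-gradient force (low pressure on the left).
Rotating 270° by 90° clockwise gives 000° — the wind blows toward the north.

000°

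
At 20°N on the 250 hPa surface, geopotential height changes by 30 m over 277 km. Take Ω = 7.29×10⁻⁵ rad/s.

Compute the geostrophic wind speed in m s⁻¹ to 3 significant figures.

Coriolis parameter at 20°N:
f = 2Ω sin φ = 2 × 7.29×10⁻⁵ × sin 20° = 4.99×10⁻⁵ s⁻¹
Height gradient: |∂Z/∂n| = 30 m / 277000 m = 1.08×10⁻⁴
On a pressure surface, geostrophic balance gives V_g = (g/f)|∂Z/∂n|:
V_g = 9.81 × 1.08×10⁻⁴ / 4.99×10⁻⁵ = 21.3 m/s

21.3 m s⁻¹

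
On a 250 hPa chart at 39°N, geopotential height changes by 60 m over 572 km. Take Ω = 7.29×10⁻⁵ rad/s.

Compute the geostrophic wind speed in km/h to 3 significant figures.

Coriolis parameter at 39°N:
f = 2Ω sin φ = 2 × 7.29×10⁻⁵ × sin 39° = 9.18×10⁻⁵ s⁻¹
Height gradient: |∂Z/∂n| = 60 m / 572000 m = 1.05×10⁻⁴
On a pressure surface, geostrophic balance gives V_g = (g/f)|∂Z/∂n|:
V_g = 9.81 × 1.05×10⁻⁴ / 9.18×10⁻⁵ = 11.2 m/s
Converting: 11.2 m/s × 3.6 = 40.4 km/h

40.4 km/h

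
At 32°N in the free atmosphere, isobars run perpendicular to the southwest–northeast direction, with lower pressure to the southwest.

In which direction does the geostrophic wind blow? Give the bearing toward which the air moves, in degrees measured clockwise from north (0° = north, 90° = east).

315°

The pressure-gradient force points toward the southwest (bearing 225°).
Geostrophic balance: in the Northern Hemisphere the Coriolis force deflects motion to the right, so the geostrophic wind blows 90° to the right of the pressure-gradient force (low pressure on the left).
Rotating 225° by 90° clockwise gives 315° — the wind blows toward the northwest.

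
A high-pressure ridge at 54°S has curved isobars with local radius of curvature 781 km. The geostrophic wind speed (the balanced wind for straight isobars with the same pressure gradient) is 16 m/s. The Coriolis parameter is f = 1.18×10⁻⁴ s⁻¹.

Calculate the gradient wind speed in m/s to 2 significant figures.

21 m/s

Around a high, pressure-gradient force acts outward with centrifugal, so Coriolis balances both:
fV = (1/ρ)|∂P/∂n| + V²/R  →  V² − fR·V + fR·V_g = 0
With fR = 1.18×10⁻⁴ × 781×10³ m = 92.2 m/s:
V = [fR − √((fR)² − 4 fR V_g)]/2 = [92.2 − √(92.2² − 4×92.2×16)]/2 = 20.6 m/s
Supergeostrophic (V > V_g = 16 m/s), as expected around a high.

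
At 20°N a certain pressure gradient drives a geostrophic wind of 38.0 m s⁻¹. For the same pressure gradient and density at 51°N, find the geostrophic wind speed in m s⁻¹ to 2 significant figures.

With the same pressure gradient and density, V_g ∝ 1/f ∝ 1/sin φ.
V₂ = V₁ · sin φ₁ / sin φ₂ = 38.0 × sin 20° / sin 51°
V₂ = 38.0 × 0.3420/0.7771 = 17 m s⁻¹

17 m s⁻¹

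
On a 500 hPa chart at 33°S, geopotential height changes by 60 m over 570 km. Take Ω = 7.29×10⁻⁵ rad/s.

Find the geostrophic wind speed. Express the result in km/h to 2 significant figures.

Coriolis parameter at 33°S:
f = 2Ω sin φ = 2 × 7.29×10⁻⁵ × sin 33° = 7.94×10⁻⁵ s⁻¹
Height gradient: |∂Z/∂n| = 60 m / 570000 m = 1.05×10⁻⁴
On a pressure surface, geostrophic balance gives V_g = (g/f)|∂Z/∂n|:
V_g = 9.81 × 1.05×10⁻⁴ / 7.94×10⁻⁵ = 13.0 m/s
Converting: 13.0 m/s × 3.6 = 47 km/h

47 km/h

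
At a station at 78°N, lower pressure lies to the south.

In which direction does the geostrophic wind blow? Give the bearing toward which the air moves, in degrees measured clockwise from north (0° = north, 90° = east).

270°

The pressure-gradient force points toward the south (bearing 180°).
Geostrophic balance: in the Northern Hemisphere the Coriolis force deflects motion to the right, so the geostrophic wind blows 90° to the right of the pressure-gradient force (low pressure on the left).
Rotating 180° by 90° clockwise gives 270° — the wind blows toward the west.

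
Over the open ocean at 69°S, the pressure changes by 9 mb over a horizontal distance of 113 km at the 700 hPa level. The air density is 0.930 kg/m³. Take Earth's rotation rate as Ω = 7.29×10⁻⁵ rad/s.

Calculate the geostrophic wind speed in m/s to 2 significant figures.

63 m/s

Coriolis parameter at 69°S:
f = 2Ω sin φ = 2 × 7.29×10⁻⁵ × sin 69° = 1.36×10⁻⁴ s⁻¹
Pressure gradient: |∂P/∂n| = 900 Pa / 113000 m = 7.96×10⁻³ Pa/m
Geostrophic balance (pressure-gradient force = Coriolis force):
V_g = (1/(fρ)) |∂P/∂n| = 7.96×10⁻³ / (1.36×10⁻⁴ × 0.930) = 62.9 m/s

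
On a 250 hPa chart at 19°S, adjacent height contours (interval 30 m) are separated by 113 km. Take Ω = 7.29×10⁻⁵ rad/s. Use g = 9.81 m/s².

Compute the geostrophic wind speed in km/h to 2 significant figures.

200 km/h

Coriolis parameter at 19°S:
f = 2Ω sin φ = 2 × 7.29×10⁻⁵ × sin 19° = 4.75×10⁻⁵ s⁻¹
Height gradient: |∂Z/∂n| = 30 m / 113000 m = 2.65×10⁻⁴
On a pressure surface, geostrophic balance gives V_g = (g/f)|∂Z/∂n|:
V_g = 9.81 × 2.65×10⁻⁴ / 4.75×10⁻⁵ = 54.9 m/s
Converting: 54.9 m/s × 3.6 = 200 km/h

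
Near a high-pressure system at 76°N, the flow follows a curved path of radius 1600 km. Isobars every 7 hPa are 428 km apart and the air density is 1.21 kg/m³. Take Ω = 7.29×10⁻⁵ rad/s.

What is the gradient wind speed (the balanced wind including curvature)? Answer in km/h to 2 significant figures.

Coriolis parameter at 76°N:
f = 2Ω sin φ = 2 × 7.29×10⁻⁵ × sin 76° = 1.41×10⁻⁴ s⁻¹
Pressure gradient: |∂P/∂n| = 700 Pa / 428000 m = 1.64×10⁻³ Pa/m
Geostrophic speed: V_g = |∂P/∂n|/(fρ) = 1.64×10⁻³/(1.41×10⁻⁴ × 1.21) = 9.55 m/s
Around a high, pressure-gradient force acts outward with centrifugal, so Coriolis balances both:
fV = (1/ρ)|∂P/∂n| + V²/R  →  V² − fR·V + fR·V_g = 0
With fR = 1.41×10⁻⁴ × 1600×10³ m = 226 m/s:
V = [fR − √((fR)² − 4 fR V_g)]/2 = [226 − √(226² − 4×226×9.55)]/2 = 10 m/s
Supergeostrophic (V > V_g = 9.55 m/s), as expected around a high.
Converting: 10 m/s × 3.6 = 36 km/h

36 km/h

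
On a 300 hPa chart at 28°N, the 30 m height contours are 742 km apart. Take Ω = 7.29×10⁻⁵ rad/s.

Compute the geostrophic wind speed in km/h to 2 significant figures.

21 km/h

Coriolis parameter at 28°N:
f = 2Ω sin φ = 2 × 7.29×10⁻⁵ × sin 28° = 6.84×10⁻⁵ s⁻¹
Height gradient: |∂Z/∂n| = 30 m / 742000 m = 4.04×10⁻⁵
On a pressure surface, geostrophic balance gives V_g = (g/f)|∂Z/∂n|:
V_g = 9.81 × 4.04×10⁻⁵ / 6.84×10⁻⁵ = 5.79 m/s
Converting: 5.79 m/s × 3.6 = 21 km/h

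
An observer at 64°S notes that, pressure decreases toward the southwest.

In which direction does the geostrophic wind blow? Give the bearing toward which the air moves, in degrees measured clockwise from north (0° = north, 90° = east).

The pressure-gradient force points toward the southwest (bearing 225°).
Geostrophic balance: in the Southern Hemisphere the Coriolis force deflects motion to the left, so the geostrophic wind blows 90° to the left of the pressure-gradient force (low pressure on the right).
Rotating 225° by 90° counterclockwise gives 135° — the wind blows toward the southeast.

135°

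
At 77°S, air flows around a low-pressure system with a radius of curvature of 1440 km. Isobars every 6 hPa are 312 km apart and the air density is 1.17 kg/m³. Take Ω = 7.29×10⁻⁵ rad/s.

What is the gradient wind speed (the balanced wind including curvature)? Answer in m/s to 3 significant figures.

Coriolis parameter at 77°S:
f = 2Ω sin φ = 2 × 7.29×10⁻⁵ × sin 77° = 1.42×10⁻⁴ s⁻¹
Pressure gradient: |∂P/∂n| = 600 Pa / 312000 m = 1.92×10⁻³ Pa/m
Geostrophic speed: V_g = |∂P/∂n|/(fρ) = 1.92×10⁻³/(1.42×10⁻⁴ × 1.17) = 11.6 m/s
Around a low, centrifugal force acts outward with Coriolis, so pressure-gradient force balances both:
(1/ρ)|∂P/∂n| = fV + V²/R  →  V² + fR·V − fR·V_g = 0
With fR = 1.42×10⁻⁴ × 1440×10³ m = 205 m/s:
V = [−fR + √((fR)² + 4 fR V_g)]/2 = [−205 + √(205² + 4×205×11.6)]/2 = 11 m/s
Subgeostrophic (V < V_g = 11.6 m/s), as expected around a low.

11.0 m/s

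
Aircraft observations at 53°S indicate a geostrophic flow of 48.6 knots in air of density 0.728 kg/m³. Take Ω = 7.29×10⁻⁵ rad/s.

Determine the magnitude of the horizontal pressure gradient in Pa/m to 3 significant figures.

Coriolis parameter at 53°S:
f = 2Ω sin φ = 2 × 7.29×10⁻⁵ × sin 53° = 1.16×10⁻⁴ s⁻¹
Wind speed in SI: 48.6 knots = 25.0 m/s
Geostrophic balance rearranged: |∂P/∂n| = f ρ V_g
|∂P/∂n| = 1.16×10⁻⁴ × 0.728 × 25.0 = 2.12×10⁻³ Pa/m

2.12×10⁻³ Pa/m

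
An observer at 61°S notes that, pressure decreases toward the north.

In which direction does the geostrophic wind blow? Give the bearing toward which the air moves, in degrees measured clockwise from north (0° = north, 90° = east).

The pressure-gradient force points toward the north (bearing 000°).
Geostrophic balance: in the Southern Hemisphere the Coriolis force deflects motion to the left, so the geostrophic wind blows 90° to the left of the pressure-gradient force (low pressure on the right).
Rotating 000° by 90° counterclockwise gives 270° — the wind blows toward the west.

270°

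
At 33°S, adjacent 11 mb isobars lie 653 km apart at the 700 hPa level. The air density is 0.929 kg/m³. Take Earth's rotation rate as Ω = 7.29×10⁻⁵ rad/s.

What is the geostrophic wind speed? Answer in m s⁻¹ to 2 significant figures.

Coriolis parameter at 33°S:
f = 2Ω sin φ = 2 × 7.29×10⁻⁵ × sin 33° = 7.94×10⁻⁵ s⁻¹
Pressure gradient: |∂P/∂n| = 1100 Pa / 653000 m = 1.68×10⁻³ Pa/m
Geostrophic balance (pressure-gradient force = Coriolis force):
V_g = (1/(fρ)) |∂P/∂n| = 1.68×10⁻³ / (7.94×10⁻⁵ × 0.929) = 22.8 m/s

23 m s⁻¹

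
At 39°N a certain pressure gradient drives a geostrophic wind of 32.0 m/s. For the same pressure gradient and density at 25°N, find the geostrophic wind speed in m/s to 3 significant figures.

With the same pressure gradient and density, V_g ∝ 1/f ∝ 1/sin φ.
V₂ = V₁ · sin φ₁ / sin φ₂ = 32.0 × sin 39° / sin 25°
V₂ = 32.0 × 0.6293/0.4226 = 47.7 m/s

47.7 m/s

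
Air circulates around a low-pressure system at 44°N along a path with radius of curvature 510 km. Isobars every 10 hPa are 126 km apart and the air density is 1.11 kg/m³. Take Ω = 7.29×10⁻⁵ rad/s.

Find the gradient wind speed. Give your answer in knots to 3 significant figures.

77.5 knots

Coriolis parameter at 44°N:
f = 2Ω sin φ = 2 × 7.29×10⁻⁵ × sin 44° = 1.01×10⁻⁴ s⁻¹
Pressure gradient: |∂P/∂n| = 1000 Pa / 126000 m = 7.94×10⁻³ Pa/m
Geostrophic speed: V_g = |∂P/∂n|/(fρ) = 7.94×10⁻³/(1.01×10⁻⁴ × 1.11) = 70.6 m/s
Around a low, centrifugal force acts outward with Coriolis, so pressure-gradient force balances both:
(1/ρ)|∂P/∂n| = fV + V²/R  →  V² + fR·V − fR·V_g = 0
With fR = 1.01×10⁻⁴ × 510×10³ m = 51.7 m/s:
V = [−fR + √((fR)² + 4 fR V_g)]/2 = [−51.7 + √(51.7² + 4×51.7×70.6)]/2 = 39.9 m/s
Subgeostrophic (V < V_g = 70.6 m/s), as expected around a low.
Converting: 39.9 m/s × 1.944 = 77.5 knots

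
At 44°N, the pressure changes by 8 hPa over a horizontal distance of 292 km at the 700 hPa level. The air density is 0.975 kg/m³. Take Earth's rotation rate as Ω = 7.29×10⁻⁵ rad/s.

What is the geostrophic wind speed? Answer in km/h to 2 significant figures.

Coriolis parameter at 44°N:
f = 2Ω sin φ = 2 × 7.29×10⁻⁵ × sin 44° = 1.01×10⁻⁴ s⁻¹
Pressure gradient: |∂P/∂n| = 800 Pa / 292000 m = 2.74×10⁻³ Pa/m
Geostrophic balance (pressure-gradient force = Coriolis force):
V_g = (1/(fρ)) |∂P/∂n| = 2.74×10⁻³ / (1.01×10⁻⁴ × 0.975) = 27.7 m/s
Converting: 27.7 m/s × 3.6 = 100 km/h

100 km/h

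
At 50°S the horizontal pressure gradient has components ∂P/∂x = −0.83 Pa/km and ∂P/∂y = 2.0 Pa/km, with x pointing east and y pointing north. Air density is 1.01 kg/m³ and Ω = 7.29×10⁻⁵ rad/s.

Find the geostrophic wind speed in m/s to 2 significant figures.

19 m/s

Coriolis parameter at 50°S:
f = 2Ω sin φ = 2 × 7.29×10⁻⁵ × sin 50° = 1.12×10⁻⁴ s⁻¹
In the Southern Hemisphere f is negative: f = −1.12×10⁻⁴ s⁻¹.
Component geostrophic relations (x east, y north):
u_g = −(1/(fρ)) ∂P/∂y,  v_g = (1/(fρ)) ∂P/∂x
u_g = −(2.0×10⁻³)/(−1.12×10⁻⁴ × 1.01) = 17.7 m/s;  v_g = (−0.83×10⁻³)/(−1.12×10⁻⁴ × 1.01) = 7.36 m/s
|V_g| = √(u_g² + v_g²) = 19.2 m/s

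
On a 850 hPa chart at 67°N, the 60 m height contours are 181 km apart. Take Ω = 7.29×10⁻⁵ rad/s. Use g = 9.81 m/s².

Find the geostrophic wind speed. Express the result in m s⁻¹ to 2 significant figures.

24 m s⁻¹

Coriolis parameter at 67°N:
f = 2Ω sin φ = 2 × 7.29×10⁻⁵ × sin 67° = 1.34×10⁻⁴ s⁻¹
Height gradient: |∂Z/∂n| = 60 m / 181000 m = 3.31×10⁻⁴
On a pressure surface, geostrophic balance gives V_g = (g/f)|∂Z/∂n|:
V_g = 9.81 × 3.31×10⁻⁴ / 1.34×10⁻⁴ = 24.2 m/s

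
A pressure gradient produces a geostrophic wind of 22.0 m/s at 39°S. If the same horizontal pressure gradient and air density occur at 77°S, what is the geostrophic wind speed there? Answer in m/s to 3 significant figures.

14.2 m/s

With the same pressure gradient and density, V_g ∝ 1/f ∝ 1/sin φ.
V₂ = V₁ · sin φ₁ / sin φ₂ = 22.0 × sin 39° / sin 77°
V₂ = 22.0 × 0.6293/0.9744 = 14.2 m/s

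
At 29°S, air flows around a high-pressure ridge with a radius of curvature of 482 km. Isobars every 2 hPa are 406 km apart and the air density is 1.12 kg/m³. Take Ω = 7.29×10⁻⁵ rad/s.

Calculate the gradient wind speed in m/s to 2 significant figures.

Coriolis parameter at 29°S:
f = 2Ω sin φ = 2 × 7.29×10⁻⁵ × sin 29° = 7.07×10⁻⁵ s⁻¹
Pressure gradient: |∂P/∂n| = 200 Pa / 406000 m = 4.93×10⁻⁴ Pa/m
Geostrophic speed: V_g = |∂P/∂n|/(fρ) = 4.93×10⁻⁴/(7.07×10⁻⁵ × 1.12) = 6.22 m/s
Around a high, pressure-gradient force acts outward with centrifugal, so Coriolis balances both:
fV = (1/ρ)|∂P/∂n| + V²/R  →  V² − fR·V + fR·V_g = 0
With fR = 7.07×10⁻⁵ × 482×10³ m = 34.1 m/s:
V = [fR − √((fR)² − 4 fR V_g)]/2 = [34.1 − √(34.1² − 4×34.1×6.22)]/2 = 8.19 m/s
Supergeostrophic (V > V_g = 6.22 m/s), as expected around a high.

8.2 m/s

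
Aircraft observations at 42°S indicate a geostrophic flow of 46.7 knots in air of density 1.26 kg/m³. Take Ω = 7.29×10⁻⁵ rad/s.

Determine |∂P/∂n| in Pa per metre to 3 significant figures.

2.95×10⁻³ Pa/m

Coriolis parameter at 42°S:
f = 2Ω sin φ = 2 × 7.29×10⁻⁵ × sin 42° = 9.76×10⁻⁵ s⁻¹
Wind speed in SI: 46.7 knots = 24.0 m/s
Geostrophic balance rearranged: |∂P/∂n| = f ρ V_g
|∂P/∂n| = 9.76×10⁻⁵ × 1.26 × 24.0 = 2.95×10⁻³ Pa/m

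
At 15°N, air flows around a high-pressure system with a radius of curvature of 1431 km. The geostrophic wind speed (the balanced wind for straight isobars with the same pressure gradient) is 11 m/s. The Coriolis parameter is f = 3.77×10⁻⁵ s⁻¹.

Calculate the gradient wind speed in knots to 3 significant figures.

Around a high, pressure-gradient force acts outward with centrifugal, so Coriolis balances both:
fV = (1/ρ)|∂P/∂n| + V²/R  →  V² − fR·V + fR·V_g = 0
With fR = 3.77×10⁻⁵ × 1431×10³ m = 53.9 m/s:
V = [fR − √((fR)² − 4 fR V_g)]/2 = [53.9 − √(53.9² − 4×53.9×11)]/2 = 15.4 m/s
Supergeostrophic (V > V_g = 11 m/s), as expected around a high.
Converting: 15.4 m/s × 1.944 = 29.9 knots

29.9 knots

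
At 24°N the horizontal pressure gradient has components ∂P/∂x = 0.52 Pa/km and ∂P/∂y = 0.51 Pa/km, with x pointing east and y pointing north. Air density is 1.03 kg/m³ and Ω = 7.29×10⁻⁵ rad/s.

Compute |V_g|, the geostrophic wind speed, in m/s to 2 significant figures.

Coriolis parameter at 24°N:
f = 2Ω sin φ = 2 × 7.29×10⁻⁵ × sin 24° = 5.93×10⁻⁵ s⁻¹
Component geostrophic relations (x east, y north):
u_g = −(1/(fρ)) ∂P/∂y,  v_g = (1/(fρ)) ∂P/∂x
u_g = −(0.51×10⁻³)/(5.93×10⁻⁵ × 1.03) = −8.35 m/s;  v_g = (0.52×10⁻³)/(5.93×10⁻⁵ × 1.03) = 8.51 m/s
|V_g| = √(u_g² + v_g²) = 11.9 m/s

12 m/s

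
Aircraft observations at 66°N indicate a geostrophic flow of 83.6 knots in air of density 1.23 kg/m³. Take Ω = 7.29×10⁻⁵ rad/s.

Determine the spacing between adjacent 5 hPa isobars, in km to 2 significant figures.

71 km

Coriolis parameter at 66°N:
f = 2Ω sin φ = 2 × 7.29×10⁻⁵ × sin 66° = 1.33×10⁻⁴ s⁻¹
Wind speed in SI: 83.6 knots = 43.0 m/s
Geostrophic balance rearranged: |∂P/∂n| = f ρ V_g
|∂P/∂n| = 1.33×10⁻⁴ × 1.23 × 43.0 = 7.05×10⁻³ Pa/m
Isobar spacing: Δn = ΔP/|∂P/∂n| = 500 Pa / 7.05×10⁻³ Pa/m = 70963 m ≈ 71 km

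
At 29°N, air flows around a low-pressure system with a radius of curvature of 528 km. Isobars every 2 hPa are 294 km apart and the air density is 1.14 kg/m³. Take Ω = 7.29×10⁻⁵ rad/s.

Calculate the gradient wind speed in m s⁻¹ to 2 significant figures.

Coriolis parameter at 29°N:
f = 2Ω sin φ = 2 × 7.29×10⁻⁵ × sin 29° = 7.07×10⁻⁵ s⁻¹
Pressure gradient: |∂P/∂n| = 200 Pa / 294000 m = 6.80×10⁻⁴ Pa/m
Geostrophic speed: V_g = |∂P/∂n|/(fρ) = 6.80×10⁻⁴/(7.07×10⁻⁵ × 1.14) = 8.44 m/s
Around a low, centrifugal force acts outward with Coriolis, so pressure-gradient force balances both:
(1/ρ)|∂P/∂n| = fV + V²/R  →  V² + fR·V − fR·V_g = 0
With fR = 7.07×10⁻⁵ × 528×10³ m = 37.3 m/s:
V = [−fR + √((fR)² + 4 fR V_g)]/2 = [−37.3 + √(37.3² + 4×37.3×8.44)]/2 = 7.09 m/s
Subgeostrophic (V < V_g = 8.44 m/s), as expected around a low.

7.1 m s⁻¹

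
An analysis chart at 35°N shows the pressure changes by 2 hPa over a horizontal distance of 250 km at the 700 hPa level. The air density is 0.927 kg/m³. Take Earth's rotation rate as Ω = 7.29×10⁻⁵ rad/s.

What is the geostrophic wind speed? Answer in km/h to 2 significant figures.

37 km/h

Coriolis parameter at 35°N:
f = 2Ω sin φ = 2 × 7.29×10⁻⁵ × sin 35° = 8.36×10⁻⁵ s⁻¹
Pressure gradient: |∂P/∂n| = 200 Pa / 250000 m = 8.00×10⁻⁴ Pa/m
Geostrophic balance (pressure-gradient force = Coriolis force):
V_g = (1/(fρ)) |∂P/∂n| = 8.00×10⁻⁴ / (8.36×10⁻⁵ × 0.927) = 10.3 m/s
Converting: 10.3 m/s × 3.6 = 37 km/h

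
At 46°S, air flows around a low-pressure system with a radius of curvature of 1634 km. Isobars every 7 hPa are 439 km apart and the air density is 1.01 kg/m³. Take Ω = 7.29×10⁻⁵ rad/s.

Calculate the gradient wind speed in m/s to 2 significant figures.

Coriolis parameter at 46°S:
f = 2Ω sin φ = 2 × 7.29×10⁻⁵ × sin 46° = 1.05×10⁻⁴ s⁻¹
Pressure gradient: |∂P/∂n| = 700 Pa / 439000 m = 1.59×10⁻³ Pa/m
Geostrophic speed: V_g = |∂P/∂n|/(fρ) = 1.59×10⁻³/(1.05×10⁻⁴ × 1.01) = 15.1 m/s
Around a low, centrifugal force acts outward with Coriolis, so pressure-gradient force balances both:
(1/ρ)|∂P/∂n| = fV + V²/R  →  V² + fR·V − fR·V_g = 0
With fR = 1.05×10⁻⁴ × 1634×10³ m = 171 m/s:
V = [−fR + √((fR)² + 4 fR V_g)]/2 = [−171 + √(171² + 4×171×15.1)]/2 = 13.9 m/s
Subgeostrophic (V < V_g = 15.1 m/s), as expected around a low.

14 m/s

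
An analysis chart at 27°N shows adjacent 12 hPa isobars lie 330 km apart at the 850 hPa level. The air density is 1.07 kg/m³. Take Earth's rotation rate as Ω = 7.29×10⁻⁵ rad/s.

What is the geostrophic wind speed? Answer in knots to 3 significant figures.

Coriolis parameter at 27°N:
f = 2Ω sin φ = 2 × 7.29×10⁻⁵ × sin 27° = 6.62×10⁻⁵ s⁻¹
Pressure gradient: |∂P/∂n| = 1200 Pa / 330000 m = 3.64×10⁻³ Pa/m
Geostrophic balance (pressure-gradient force = Coriolis force):
V_g = (1/(fρ)) |∂P/∂n| = 3.64×10⁻³ / (6.62×10⁻⁵ × 1.07) = 51.3 m/s
Converting: 51.3 m/s × 1.944 = 99.8 knots

99.8 knots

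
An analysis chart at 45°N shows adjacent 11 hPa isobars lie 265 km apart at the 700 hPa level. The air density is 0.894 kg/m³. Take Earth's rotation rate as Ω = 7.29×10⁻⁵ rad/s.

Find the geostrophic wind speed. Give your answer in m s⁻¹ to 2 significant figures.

Coriolis parameter at 45°N:
f = 2Ω sin φ = 2 × 7.29×10⁻⁵ × sin 45° = 1.03×10⁻⁴ s⁻¹
Pressure gradient: |∂P/∂n| = 1100 Pa / 265000 m = 4.15×10⁻³ Pa/m
Geostrophic balance (pressure-gradient force = Coriolis force):
V_g = (1/(fρ)) |∂P/∂n| = 4.15×10⁻³ / (1.03×10⁻⁴ × 0.894) = 45.0 m/s

45 m s⁻¹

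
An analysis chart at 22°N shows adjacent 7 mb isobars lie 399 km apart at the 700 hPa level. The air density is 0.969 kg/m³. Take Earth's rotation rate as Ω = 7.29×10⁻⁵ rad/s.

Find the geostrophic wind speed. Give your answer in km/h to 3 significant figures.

Coriolis parameter at 22°N:
f = 2Ω sin φ = 2 × 7.29×10⁻⁵ × sin 22° = 5.46×10⁻⁵ s⁻¹
Pressure gradient: |∂P/∂n| = 700 Pa / 399000 m = 1.75×10⁻³ Pa/m
Geostrophic balance (pressure-gradient force = Coriolis force):
V_g = (1/(fρ)) |∂P/∂n| = 1.75×10⁻³ / (5.46×10⁻⁵ × 0.969) = 33.1 m/s
Converting: 33.1 m/s × 3.6 = 119 km/h

119 km/h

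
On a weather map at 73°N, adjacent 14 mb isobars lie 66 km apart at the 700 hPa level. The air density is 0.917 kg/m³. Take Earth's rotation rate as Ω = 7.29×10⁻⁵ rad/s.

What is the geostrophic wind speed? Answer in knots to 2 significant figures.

Coriolis parameter at 73°N:
f = 2Ω sin φ = 2 × 7.29×10⁻⁵ × sin 73° = 1.39×10⁻⁴ s⁻¹
Pressure gradient: |∂P/∂n| = 1400 Pa / 66000 m = 2.12×10⁻² Pa/m
Geostrophic balance (pressure-gradient force = Coriolis force):
V_g = (1/(fρ)) |∂P/∂n| = 2.12×10⁻² / (1.39×10⁻⁴ × 0.917) = 166 m/s
Converting: 166 m/s × 1.944 = 320 knots

320 knots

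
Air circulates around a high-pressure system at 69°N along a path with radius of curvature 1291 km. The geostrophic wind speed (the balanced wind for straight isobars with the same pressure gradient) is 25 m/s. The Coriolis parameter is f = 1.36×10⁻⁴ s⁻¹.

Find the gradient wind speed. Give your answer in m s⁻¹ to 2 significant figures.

Around a high, pressure-gradient force acts outward with centrifugal, so Coriolis balances both:
fV = (1/ρ)|∂P/∂n| + V²/R  →  V² − fR·V + fR·V_g = 0
With fR = 1.36×10⁻⁴ × 1291×10³ m = 176 m/s:
V = [fR − √((fR)² − 4 fR V_g)]/2 = [176 − √(176² − 4×176×25)]/2 = 30.2 m/s
Supergeostrophic (V > V_g = 25 m/s), as expected around a high.

30 m s⁻¹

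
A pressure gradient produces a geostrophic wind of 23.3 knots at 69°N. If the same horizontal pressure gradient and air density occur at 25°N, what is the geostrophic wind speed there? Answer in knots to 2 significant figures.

With the same pressure gradient and density, V_g ∝ 1/f ∝ 1/sin φ.
V₂ = V₁ · sin φ₁ / sin φ₂ = 23.3 × sin 69° / sin 25°
V₂ = 23.3 × 0.9336/0.4226 = 51 knots

51 knots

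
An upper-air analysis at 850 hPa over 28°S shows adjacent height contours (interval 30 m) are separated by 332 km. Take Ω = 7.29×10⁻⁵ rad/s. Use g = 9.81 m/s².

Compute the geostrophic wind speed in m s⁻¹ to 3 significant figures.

Coriolis parameter at 28°S:
f = 2Ω sin φ = 2 × 7.29×10⁻⁵ × sin 28° = 6.84×10⁻⁵ s⁻¹
Height gradient: |∂Z/∂n| = 30 m / 332000 m = 9.04×10⁻⁵
On a pressure surface, geostrophic balance gives V_g = (g/f)|∂Z/∂n|:
V_g = 9.81 × 9.04×10⁻⁵ / 6.84×10⁻⁵ = 13.0 m/s

13.0 m s⁻¹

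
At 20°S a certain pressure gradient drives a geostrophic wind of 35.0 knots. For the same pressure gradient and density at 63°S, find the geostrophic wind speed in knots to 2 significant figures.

13 knots

With the same pressure gradient and density, V_g ∝ 1/f ∝ 1/sin φ.
V₂ = V₁ · sin φ₁ / sin φ₂ = 35.0 × sin 20° / sin 63°
V₂ = 35.0 × 0.3420/0.8910 = 13 knots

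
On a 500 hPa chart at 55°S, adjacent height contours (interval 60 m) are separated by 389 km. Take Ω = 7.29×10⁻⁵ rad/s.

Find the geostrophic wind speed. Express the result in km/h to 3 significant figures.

45.6 km/h

Coriolis parameter at 55°S:
f = 2Ω sin φ = 2 × 7.29×10⁻⁵ × sin 55° = 1.19×10⁻⁴ s⁻¹
Height gradient: |∂Z/∂n| = 60 m / 389000 m = 1.54×10⁻⁴
On a pressure surface, geostrophic balance gives V_g = (g/f)|∂Z/∂n|:
V_g = 9.81 × 1.54×10⁻⁴ / 1.19×10⁻⁴ = 12.7 m/s
Converting: 12.7 m/s × 3.6 = 45.6 km/h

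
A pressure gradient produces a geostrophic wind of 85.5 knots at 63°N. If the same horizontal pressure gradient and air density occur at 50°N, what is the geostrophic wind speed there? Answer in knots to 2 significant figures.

99 knots

With the same pressure gradient and density, V_g ∝ 1/f ∝ 1/sin φ.
V₂ = V₁ · sin φ₁ / sin φ₂ = 85.5 × sin 63° / sin 50°
V₂ = 85.5 × 0.8910/0.7660 = 99 knots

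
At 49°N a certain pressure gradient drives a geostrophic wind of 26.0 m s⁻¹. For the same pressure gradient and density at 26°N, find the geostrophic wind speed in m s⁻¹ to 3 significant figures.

44.8 m s⁻¹

With the same pressure gradient and density, V_g ∝ 1/f ∝ 1/sin φ.
V₂ = V₁ · sin φ₁ / sin φ₂ = 26.0 × sin 49° / sin 26°
V₂ = 26.0 × 0.7547/0.4384 = 44.8 m s⁻¹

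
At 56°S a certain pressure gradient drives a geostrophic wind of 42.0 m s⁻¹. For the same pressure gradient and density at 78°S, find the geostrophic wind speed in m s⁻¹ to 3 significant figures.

35.6 m s⁻¹

With the same pressure gradient and density, V_g ∝ 1/f ∝ 1/sin φ.
V₂ = V₁ · sin φ₁ / sin φ₂ = 42.0 × sin 56° / sin 78°
V₂ = 42.0 × 0.8290/0.9781 = 35.6 m s⁻¹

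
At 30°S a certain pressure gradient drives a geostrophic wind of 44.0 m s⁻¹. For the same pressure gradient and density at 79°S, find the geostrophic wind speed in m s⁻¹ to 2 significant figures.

With the same pressure gradient and density, V_g ∝ 1/f ∝ 1/sin φ.
V₂ = V₁ · sin φ₁ / sin φ₂ = 44.0 × sin 30° / sin 79°
V₂ = 44.0 × 0.5000/0.9816 = 22 m s⁻¹

22 m s⁻¹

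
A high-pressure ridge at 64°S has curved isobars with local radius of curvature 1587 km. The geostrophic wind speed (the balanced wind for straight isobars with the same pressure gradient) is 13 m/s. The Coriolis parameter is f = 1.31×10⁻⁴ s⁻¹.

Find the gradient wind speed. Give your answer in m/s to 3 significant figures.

Around a high, pressure-gradient force acts outward with centrifugal, so Coriolis balances both:
fV = (1/ρ)|∂P/∂n| + V²/R  →  V² − fR·V + fR·V_g = 0
With fR = 1.31×10⁻⁴ × 1587×10³ m = 208 m/s:
V = [fR − √((fR)² − 4 fR V_g)]/2 = [208 − √(208² − 4×208×13)]/2 = 13.9 m/s
Supergeostrophic (V > V_g = 13 m/s), as expected around a high.

13.9 m/s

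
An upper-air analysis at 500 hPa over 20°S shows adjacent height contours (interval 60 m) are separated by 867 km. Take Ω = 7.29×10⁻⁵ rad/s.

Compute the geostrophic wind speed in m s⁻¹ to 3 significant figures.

Coriolis parameter at 20°S:
f = 2Ω sin φ = 2 × 7.29×10⁻⁵ × sin 20° = 4.99×10⁻⁵ s⁻¹
Height gradient: |∂Z/∂n| = 60 m / 867000 m = 6.92×10⁻⁵
On a pressure surface, geostrophic balance gives V_g = (g/f)|∂Z/∂n|:
V_g = 9.81 × 6.92×10⁻⁵ / 4.99×10⁻⁵ = 13.6 m/s

13.6 m s⁻¹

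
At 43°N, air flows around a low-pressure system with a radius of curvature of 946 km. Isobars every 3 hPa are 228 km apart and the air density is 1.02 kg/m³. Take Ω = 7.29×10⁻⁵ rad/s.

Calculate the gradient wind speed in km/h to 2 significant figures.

42 km/h

Coriolis parameter at 43°N:
f = 2Ω sin φ = 2 × 7.29×10⁻⁵ × sin 43° = 9.94×10⁻⁵ s⁻¹
Pressure gradient: |∂P/∂n| = 300 Pa / 228000 m = 1.32×10⁻³ Pa/m
Geostrophic speed: V_g = |∂P/∂n|/(fρ) = 1.32×10⁻³/(9.94×10⁻⁵ × 1.02) = 13.0 m/s
Around a low, centrifugal force acts outward with Coriolis, so pressure-gradient force balances both:
(1/ρ)|∂P/∂n| = fV + V²/R  →  V² + fR·V − fR·V_g = 0
With fR = 9.94×10⁻⁵ × 946×10³ m = 94.1 m/s:
V = [−fR + √((fR)² + 4 fR V_g)]/2 = [−94.1 + √(94.1² + 4×94.1×13)]/2 = 11.6 m/s
Subgeostrophic (V < V_g = 13 m/s), as expected around a low.
Converting: 11.6 m/s × 3.6 = 42 km/h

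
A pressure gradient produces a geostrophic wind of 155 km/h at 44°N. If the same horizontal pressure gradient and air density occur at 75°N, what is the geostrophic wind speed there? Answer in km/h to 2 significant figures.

With the same pressure gradient and density, V_g ∝ 1/f ∝ 1/sin φ.
V₂ = V₁ · sin φ₁ / sin φ₂ = 155 × sin 44° / sin 75°
V₂ = 155 × 0.6947/0.9659 = 110 km/h

110 km/h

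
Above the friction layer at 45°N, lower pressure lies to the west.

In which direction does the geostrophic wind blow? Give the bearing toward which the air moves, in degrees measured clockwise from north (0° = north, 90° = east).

000°

The pressure-gradient force points toward the west (bearing 270°).
Geostrophic balance: in the Northern Hemisphere the Coriolis force deflects motion to the right, so the geostrophic wind blows 90° to the right of the pressure-gradient force (low pressure on the left).
Rotating 270° by 90° clockwise gives 000° — the wind blows toward the north.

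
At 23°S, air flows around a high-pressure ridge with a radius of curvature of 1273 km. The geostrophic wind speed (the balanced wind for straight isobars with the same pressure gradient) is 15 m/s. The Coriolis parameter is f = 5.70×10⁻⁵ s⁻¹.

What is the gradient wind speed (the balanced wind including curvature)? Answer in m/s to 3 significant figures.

21.2 m/s

Around a high, pressure-gradient force acts outward with centrifugal, so Coriolis balances both:
fV = (1/ρ)|∂P/∂n| + V²/R  →  V² − fR·V + fR·V_g = 0
With fR = 5.70×10⁻⁵ × 1273×10³ m = 72.6 m/s:
V = [fR − √((fR)² − 4 fR V_g)]/2 = [72.6 − √(72.6² − 4×72.6×15)]/2 = 21.2 m/s
Supergeostrophic (V > V_g = 15 m/s), as expected around a high.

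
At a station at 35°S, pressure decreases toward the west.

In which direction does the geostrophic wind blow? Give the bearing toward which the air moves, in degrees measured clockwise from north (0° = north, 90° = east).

180°

The pressure-gradient force points toward the west (bearing 270°).
Geostrophic balance: in the Southern Hemisphere the Coriolis force deflects motion to the left, so the geostrophic wind blows 90° to the left of the pressure-gradient force (low pressure on the right).
Rotating 270° by 90° counterclockwise gives 180° — the wind blows toward the south.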